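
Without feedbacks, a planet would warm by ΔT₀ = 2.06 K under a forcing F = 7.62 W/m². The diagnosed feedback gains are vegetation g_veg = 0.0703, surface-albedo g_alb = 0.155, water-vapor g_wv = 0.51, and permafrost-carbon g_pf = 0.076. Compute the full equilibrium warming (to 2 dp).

Total gain g = 0.0703 + 0.155 + 0.51 + 0.076 = 0.8113.
Amplification A = 1/(1 − 0.8113) = 5.299.
ΔT = 2.06 × 5.299 = 10.92 K.

10.92 K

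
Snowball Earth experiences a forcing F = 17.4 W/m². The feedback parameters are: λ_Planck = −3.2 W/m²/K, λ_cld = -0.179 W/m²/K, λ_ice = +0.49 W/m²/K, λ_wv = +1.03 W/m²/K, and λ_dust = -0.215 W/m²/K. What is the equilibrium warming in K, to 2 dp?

8.39 K

Net feedback parameter λ = (−3.2) + (-0.179) + (+0.49) + (+1.03) + (-0.215) = -2.074 W/m²/K.
ΔT = −F/λ = −17.4/(-2.074) = 8.39 K.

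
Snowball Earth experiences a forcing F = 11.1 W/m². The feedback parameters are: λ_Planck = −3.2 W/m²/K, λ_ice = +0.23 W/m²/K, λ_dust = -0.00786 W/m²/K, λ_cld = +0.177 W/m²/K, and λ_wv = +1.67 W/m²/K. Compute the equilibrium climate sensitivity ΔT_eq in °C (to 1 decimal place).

Net feedback parameter λ = (−3.2) + (+0.23) + (-0.00786) + (+0.177) + (+1.67) = -1.13086 W/m²/K.
ΔT = −F/λ = −11.1/(-1.13086) = 9.8 °C.

9.8 °C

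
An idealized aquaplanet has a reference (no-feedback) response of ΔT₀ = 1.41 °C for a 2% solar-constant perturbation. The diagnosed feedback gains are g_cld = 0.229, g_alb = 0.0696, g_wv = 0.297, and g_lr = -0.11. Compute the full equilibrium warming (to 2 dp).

Total gain g = 0.229 + 0.0696 + 0.297 − 0.11 = 0.4856.
Amplification A = 1/(1 − 0.4856) = 1.944.
ΔT = 1.41 × 1.944 = 2.74 °C.

2.74 °C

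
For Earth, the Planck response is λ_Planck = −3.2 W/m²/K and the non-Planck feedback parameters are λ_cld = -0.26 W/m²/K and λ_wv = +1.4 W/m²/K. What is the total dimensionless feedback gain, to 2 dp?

Convert to gains: g_cld = -0.26/3.2 = -0.08125; g_wv = 1.4/3.2 = 0.4375.
Total gain g = 0.35625.

0.36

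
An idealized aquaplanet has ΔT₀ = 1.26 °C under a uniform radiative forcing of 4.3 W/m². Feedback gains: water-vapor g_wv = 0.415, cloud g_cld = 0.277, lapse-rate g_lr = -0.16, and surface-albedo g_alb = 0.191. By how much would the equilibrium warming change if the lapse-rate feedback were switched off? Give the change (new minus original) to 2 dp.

6.22 °C

Original: g = 0.723, ΔT = 1.26/(1−0.723) = 4.5487 °C.
Without lapse-rate: g' = 0.883, ΔT' = 1.26/(1−0.883) = 10.7692 °C.
Change = 10.7692 − 4.5487 = 6.22 °C.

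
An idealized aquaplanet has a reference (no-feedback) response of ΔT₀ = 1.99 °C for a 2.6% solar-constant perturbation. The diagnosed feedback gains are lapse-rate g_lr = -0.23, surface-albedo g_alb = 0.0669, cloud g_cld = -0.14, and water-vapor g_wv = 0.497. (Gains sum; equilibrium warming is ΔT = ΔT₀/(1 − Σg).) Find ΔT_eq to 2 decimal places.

Total gain g = -0.23 + 0.0669 − 0.14 + 0.497 = 0.1939.
Amplification A = 1/(1 − 0.1939) = 1.241.
ΔT = 1.99 × 1.241 = 2.47 °C.

2.47 °C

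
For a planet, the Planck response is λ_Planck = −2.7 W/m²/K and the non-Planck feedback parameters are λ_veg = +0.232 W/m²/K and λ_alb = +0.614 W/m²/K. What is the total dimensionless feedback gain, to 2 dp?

0.31

Convert to gains: g_veg = 0.232/2.7 = 0.08593; g_alb = 0.614/2.7 = 0.2274.
Total gain g = 0.31333.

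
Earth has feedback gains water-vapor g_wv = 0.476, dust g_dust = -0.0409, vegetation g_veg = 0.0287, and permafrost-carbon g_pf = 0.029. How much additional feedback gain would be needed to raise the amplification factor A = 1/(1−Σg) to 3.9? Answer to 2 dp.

0.25

Current total gain = 0.4928.
Target gain for A = 3.9: g* = 1 − 1/3.9 = 0.7436.
Additional gain needed = 0.7436 − 0.4928 = 0.25.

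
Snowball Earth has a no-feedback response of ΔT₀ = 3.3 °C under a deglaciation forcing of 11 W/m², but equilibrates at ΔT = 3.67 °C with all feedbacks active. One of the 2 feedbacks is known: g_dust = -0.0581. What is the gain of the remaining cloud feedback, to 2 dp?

Amplification A = ΔT/ΔT₀ = 3.67/3.3 = 1.112.
Total gain g = 1 − 1/A = 1 − 1/1.112 = 0.1007.
The known gain is -0.0581.
g_cld = 0.1007 + 0.0581 = 0.16.

0.16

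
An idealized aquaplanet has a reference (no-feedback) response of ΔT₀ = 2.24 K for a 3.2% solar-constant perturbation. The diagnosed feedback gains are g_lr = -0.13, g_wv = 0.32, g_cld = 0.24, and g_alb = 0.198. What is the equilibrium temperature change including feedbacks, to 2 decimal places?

Total gain g = -0.13 + 0.32 + 0.24 + 0.198 = 0.628.
Amplification A = 1/(1 − 0.628) = 2.688.
ΔT = 2.24 × 2.688 = 6.02 K.

6.02 K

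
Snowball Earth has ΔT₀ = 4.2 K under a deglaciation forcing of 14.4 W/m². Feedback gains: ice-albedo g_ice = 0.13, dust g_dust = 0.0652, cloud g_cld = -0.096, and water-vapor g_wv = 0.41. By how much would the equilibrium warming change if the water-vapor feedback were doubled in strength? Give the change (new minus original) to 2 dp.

Original: g = 0.5092, ΔT = 4.2/(1−0.5092) = 8.5575 K.
With doubled water-vapor: g' = 0.9192, ΔT' = 4.2/(1−0.9192) = 51.9802 K.
Change = 51.9802 − 8.5575 = 43.42 K.

43.42 K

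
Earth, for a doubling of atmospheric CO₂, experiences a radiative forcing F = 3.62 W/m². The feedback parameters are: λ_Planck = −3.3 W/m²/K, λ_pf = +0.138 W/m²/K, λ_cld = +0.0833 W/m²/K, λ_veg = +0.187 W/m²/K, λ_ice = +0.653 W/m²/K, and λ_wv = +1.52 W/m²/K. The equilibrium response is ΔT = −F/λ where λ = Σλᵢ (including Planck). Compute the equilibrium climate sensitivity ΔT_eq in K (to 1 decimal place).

Net feedback parameter λ = (−3.3) + (+0.138) + (+0.0833) + (+0.187) + (+0.653) + (+1.52) = -0.7187 W/m²/K.
ΔT = −F/λ = −3.62/(-0.7187) = 5.0 K.

5.0 K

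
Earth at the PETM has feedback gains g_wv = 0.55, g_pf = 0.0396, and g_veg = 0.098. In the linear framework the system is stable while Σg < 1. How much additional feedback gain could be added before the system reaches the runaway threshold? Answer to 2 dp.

0.31

Current total gain = 0.55 + 0.0396 + 0.098 = 0.6876.
Margin to runaway = 1 − 0.6876 = 0.31.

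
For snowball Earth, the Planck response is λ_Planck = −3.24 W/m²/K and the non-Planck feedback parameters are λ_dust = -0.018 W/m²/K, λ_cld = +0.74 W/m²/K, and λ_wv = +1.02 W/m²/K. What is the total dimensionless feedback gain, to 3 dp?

Convert to gains: g_dust = -0.018/3.24 = -0.005556; g_cld = 0.74/3.24 = 0.2284; g_wv = 1.02/3.24 = 0.3148.
Total gain g = 0.537644.

0.538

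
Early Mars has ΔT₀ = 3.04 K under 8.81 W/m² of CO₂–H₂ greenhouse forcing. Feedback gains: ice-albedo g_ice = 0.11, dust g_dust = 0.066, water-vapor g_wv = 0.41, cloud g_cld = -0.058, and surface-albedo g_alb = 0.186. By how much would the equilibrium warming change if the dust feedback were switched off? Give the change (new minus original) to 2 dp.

-1.99 K

Original: g = 0.714, ΔT = 3.04/(1−0.714) = 10.6294 K.
Without dust: g' = 0.648, ΔT' = 3.04/(1−0.648) = 8.6364 K.
Change = 8.6364 − 10.6294 = -1.99 K.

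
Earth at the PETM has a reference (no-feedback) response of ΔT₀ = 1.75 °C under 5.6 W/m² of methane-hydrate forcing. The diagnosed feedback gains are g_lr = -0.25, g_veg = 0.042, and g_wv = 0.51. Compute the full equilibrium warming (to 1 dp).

2.5 °C

Total gain g = -0.25 + 0.042 + 0.51 = 0.302.
Amplification A = 1/(1 − 0.302) = 1.433.
ΔT = 1.75 × 1.433 = 2.5 °C.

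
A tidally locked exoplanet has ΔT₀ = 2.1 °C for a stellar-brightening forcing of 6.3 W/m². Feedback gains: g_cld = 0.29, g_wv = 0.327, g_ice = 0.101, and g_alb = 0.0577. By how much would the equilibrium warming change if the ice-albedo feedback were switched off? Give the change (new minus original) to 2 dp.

-2.91 °C

Original: g = 0.7757, ΔT = 2.1/(1−0.7757) = 9.3625 °C.
Without ice-albedo: g' = 0.6747, ΔT' = 2.1/(1−0.6747) = 6.4556 °C.
Change = 6.4556 − 9.3625 = -2.91 °C.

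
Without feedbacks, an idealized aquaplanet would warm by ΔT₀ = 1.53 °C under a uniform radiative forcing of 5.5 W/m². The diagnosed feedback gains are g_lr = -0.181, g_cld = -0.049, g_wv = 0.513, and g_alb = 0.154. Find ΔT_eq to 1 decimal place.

2.7 °C

Total gain g = -0.181 − 0.049 + 0.513 + 0.154 = 0.437.
Amplification A = 1/(1 − 0.437) = 1.776.
ΔT = 1.53 × 1.776 = 2.7 °C.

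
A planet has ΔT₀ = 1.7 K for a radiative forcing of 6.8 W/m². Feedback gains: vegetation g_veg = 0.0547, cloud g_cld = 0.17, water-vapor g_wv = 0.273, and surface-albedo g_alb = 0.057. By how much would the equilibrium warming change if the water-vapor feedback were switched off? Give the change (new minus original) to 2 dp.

-1.45 K

Original: g = 0.5547, ΔT = 1.7/(1−0.5547) = 3.8177 K.
Without water-vapor: g' = 0.2817, ΔT' = 1.7/(1−0.2817) = 2.3667 K.
Change = 2.3667 − 3.8177 = -1.45 K.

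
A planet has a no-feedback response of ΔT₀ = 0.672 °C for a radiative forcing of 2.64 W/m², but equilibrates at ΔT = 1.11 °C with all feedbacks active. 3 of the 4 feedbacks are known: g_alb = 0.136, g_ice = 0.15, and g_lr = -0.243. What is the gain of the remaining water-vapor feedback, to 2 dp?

Amplification A = ΔT/ΔT₀ = 1.11/0.672 = 1.652.
Total gain g = 1 − 1/A = 1 − 1/1.652 = 0.3947.
Known gains sum to 0.136 + 0.15 − 0.243 = 0.043.
g_wv = 0.3947 − 0.043 = 0.35.

0.35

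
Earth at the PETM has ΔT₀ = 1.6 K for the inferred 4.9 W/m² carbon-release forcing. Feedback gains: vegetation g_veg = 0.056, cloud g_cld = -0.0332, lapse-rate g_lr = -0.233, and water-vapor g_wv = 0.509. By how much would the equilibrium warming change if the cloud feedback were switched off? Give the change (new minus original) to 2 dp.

Original: g = 0.2988, ΔT = 1.6/(1−0.2988) = 2.2818 K.
Without cloud: g' = 0.332, ΔT' = 1.6/(1−0.332) = 2.3952 K.
Change = 2.3952 − 2.2818 = 0.11 K.

0.11 K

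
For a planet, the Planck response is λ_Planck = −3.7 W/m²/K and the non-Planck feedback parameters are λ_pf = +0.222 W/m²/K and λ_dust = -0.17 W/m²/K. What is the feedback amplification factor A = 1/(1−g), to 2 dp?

1.01

Convert to gains: g_pf = 0.222/3.7 = 0.06; g_dust = -0.17/3.7 = -0.04595.
Total gain g = 0.01405.
A = 1/(1 − 0.01405) = 1.01.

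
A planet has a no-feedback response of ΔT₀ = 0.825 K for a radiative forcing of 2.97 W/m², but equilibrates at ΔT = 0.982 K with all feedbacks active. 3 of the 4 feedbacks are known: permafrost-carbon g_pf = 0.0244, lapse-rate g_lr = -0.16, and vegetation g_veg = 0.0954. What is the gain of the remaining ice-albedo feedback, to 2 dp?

Amplification A = ΔT/ΔT₀ = 0.982/0.825 = 1.19.
Total gain g = 1 − 1/A = 1 − 1/1.19 = 0.1597.
Known gains sum to 0.0244 − 0.16 + 0.0954 = -0.0402.
g_ice = 0.1597 + 0.0402 = 0.20.

0.20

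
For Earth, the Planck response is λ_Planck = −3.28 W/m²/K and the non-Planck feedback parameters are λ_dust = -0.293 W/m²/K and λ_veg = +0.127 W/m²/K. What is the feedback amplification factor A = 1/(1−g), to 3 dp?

Convert to gains: g_dust = -0.293/3.28 = -0.08933; g_veg = 0.127/3.28 = 0.03872.
Total gain g = -0.05061.
A = 1/(1 + 0.05061) = 0.952.

0.952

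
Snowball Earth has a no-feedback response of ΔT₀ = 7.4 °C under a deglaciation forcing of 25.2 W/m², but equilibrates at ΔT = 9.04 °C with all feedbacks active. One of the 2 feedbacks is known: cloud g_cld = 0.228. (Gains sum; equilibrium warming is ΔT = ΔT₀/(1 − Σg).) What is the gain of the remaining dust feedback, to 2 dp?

-0.05

Amplification A = ΔT/ΔT₀ = 9.04/7.4 = 1.222.
Total gain g = 1 − 1/A = 1 − 1/1.222 = 0.1817.
The known gain is 0.228.
g_dust = 0.1817 − 0.228 = -0.05.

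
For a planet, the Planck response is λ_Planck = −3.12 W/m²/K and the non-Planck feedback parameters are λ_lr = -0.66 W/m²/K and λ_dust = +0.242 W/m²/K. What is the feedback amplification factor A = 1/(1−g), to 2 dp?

Convert to gains: g_lr = -0.66/3.12 = -0.2115; g_dust = 0.242/3.12 = 0.07756.
Total gain g = -0.13394.
A = 1/(1 + 0.13394) = 0.88.

0.88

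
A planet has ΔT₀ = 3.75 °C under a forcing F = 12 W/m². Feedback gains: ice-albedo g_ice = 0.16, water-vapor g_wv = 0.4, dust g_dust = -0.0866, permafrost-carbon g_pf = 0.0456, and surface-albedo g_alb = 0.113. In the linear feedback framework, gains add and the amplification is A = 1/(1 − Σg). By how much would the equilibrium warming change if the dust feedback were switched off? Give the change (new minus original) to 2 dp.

3.14 °C

Original: g = 0.632, ΔT = 3.75/(1−0.632) = 10.1902 °C.
Without dust: g' = 0.7186, ΔT' = 3.75/(1−0.7186) = 13.3262 °C.
Change = 13.3262 − 10.1902 = 3.14 °C.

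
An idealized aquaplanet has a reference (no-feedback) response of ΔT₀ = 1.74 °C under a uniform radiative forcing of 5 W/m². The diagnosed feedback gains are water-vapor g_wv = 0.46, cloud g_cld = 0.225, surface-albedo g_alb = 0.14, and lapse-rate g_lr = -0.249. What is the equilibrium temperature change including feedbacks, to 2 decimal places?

Total gain g = 0.46 + 0.225 + 0.14 − 0.249 = 0.576.
Amplification A = 1/(1 − 0.576) = 2.358.
ΔT = 1.74 × 2.358 = 4.10 °C.

4.10 °C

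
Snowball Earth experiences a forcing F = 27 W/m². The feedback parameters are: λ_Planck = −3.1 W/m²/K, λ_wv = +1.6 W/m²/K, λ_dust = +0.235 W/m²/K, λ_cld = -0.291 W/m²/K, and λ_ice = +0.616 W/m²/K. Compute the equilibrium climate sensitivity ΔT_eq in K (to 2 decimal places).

28.72 K

Net feedback parameter λ = (−3.1) + (+1.6) + (+0.235) + (-0.291) + (+0.616) = -0.94 W/m²/K.
ΔT = −F/λ = −27/(-0.94) = 28.72 K.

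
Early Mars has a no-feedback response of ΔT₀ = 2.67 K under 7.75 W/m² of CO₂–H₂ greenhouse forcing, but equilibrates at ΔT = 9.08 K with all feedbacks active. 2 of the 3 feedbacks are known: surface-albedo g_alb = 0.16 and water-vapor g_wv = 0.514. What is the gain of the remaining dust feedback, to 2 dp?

0.03

Amplification A = ΔT/ΔT₀ = 9.08/2.67 = 3.401.
Total gain g = 1 − 1/A = 1 − 1/3.401 = 0.706.
Known gains sum to 0.16 + 0.514 = 0.674.
g_dust = 0.706 − 0.674 = 0.03.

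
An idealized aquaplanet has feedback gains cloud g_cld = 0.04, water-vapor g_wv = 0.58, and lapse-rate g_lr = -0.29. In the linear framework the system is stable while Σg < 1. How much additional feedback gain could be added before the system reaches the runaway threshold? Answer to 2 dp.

0.67

Current total gain = 0.04 + 0.58 − 0.29 = 0.33.
Margin to runaway = 1 − 0.33 = 0.67.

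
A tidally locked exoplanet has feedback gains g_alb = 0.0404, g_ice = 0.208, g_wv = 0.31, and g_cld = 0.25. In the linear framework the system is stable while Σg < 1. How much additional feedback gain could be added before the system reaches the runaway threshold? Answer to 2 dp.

Current total gain = 0.0404 + 0.208 + 0.31 + 0.25 = 0.8084.
Margin to runaway = 1 − 0.8084 = 0.19.

0.19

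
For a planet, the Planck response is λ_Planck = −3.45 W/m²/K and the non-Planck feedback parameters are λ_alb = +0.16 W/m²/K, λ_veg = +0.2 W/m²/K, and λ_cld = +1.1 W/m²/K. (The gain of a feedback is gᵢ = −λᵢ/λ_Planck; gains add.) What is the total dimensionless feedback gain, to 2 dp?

Convert to gains: g_alb = 0.16/3.45 = 0.04638; g_veg = 0.2/3.45 = 0.05797; g_cld = 1.1/3.45 = 0.3188.
Total gain g = 0.42315.

0.42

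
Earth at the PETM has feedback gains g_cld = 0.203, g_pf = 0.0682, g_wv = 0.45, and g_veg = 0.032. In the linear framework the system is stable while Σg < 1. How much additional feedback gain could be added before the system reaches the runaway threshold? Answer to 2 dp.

Current total gain = 0.203 + 0.0682 + 0.45 + 0.032 = 0.7532.
Margin to runaway = 1 − 0.7532 = 0.25.

0.25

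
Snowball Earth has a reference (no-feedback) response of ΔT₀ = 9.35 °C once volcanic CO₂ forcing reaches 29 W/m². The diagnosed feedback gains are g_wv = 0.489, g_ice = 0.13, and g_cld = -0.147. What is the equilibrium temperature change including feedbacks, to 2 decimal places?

Total gain g = 0.489 + 0.13 − 0.147 = 0.472.
Amplification A = 1/(1 − 0.472) = 1.894.
ΔT = 9.35 × 1.894 = 17.71 °C.

17.71 °C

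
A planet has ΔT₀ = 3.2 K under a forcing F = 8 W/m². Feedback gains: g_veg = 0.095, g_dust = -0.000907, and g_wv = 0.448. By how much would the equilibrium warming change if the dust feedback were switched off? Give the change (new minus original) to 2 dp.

0.01 K

Original: g = 0.542093, ΔT = 3.2/(1−0.542093) = 6.9883 K.
Without dust: g' = 0.543, ΔT' = 3.2/(1−0.543) = 7.0022 K.
Change = 7.0022 − 6.9883 = 0.01 K.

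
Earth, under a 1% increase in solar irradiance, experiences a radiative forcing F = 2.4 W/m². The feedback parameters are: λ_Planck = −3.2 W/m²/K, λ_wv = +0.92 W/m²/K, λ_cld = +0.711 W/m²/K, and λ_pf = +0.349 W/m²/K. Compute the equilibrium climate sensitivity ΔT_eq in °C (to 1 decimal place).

2.0 °C

Net feedback parameter λ = (−3.2) + (+0.92) + (+0.711) + (+0.349) = -1.22 W/m²/K.
ΔT = −F/λ = −2.4/(-1.22) = 2.0 °C.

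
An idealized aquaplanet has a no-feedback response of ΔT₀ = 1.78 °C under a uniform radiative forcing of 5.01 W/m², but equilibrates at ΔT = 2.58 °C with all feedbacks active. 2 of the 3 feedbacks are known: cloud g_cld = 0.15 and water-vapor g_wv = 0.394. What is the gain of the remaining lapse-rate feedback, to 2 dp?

Amplification A = ΔT/ΔT₀ = 2.58/1.78 = 1.449.
Total gain g = 1 − 1/A = 1 − 1/1.449 = 0.3099.
Known gains sum to 0.15 + 0.394 = 0.544.
g_lr = 0.3099 − 0.544 = -0.23.

-0.23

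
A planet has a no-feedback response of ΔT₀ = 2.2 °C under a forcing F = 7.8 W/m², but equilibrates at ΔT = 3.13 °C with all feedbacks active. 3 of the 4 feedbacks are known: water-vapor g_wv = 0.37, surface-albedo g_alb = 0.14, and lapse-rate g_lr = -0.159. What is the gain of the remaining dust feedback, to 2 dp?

Amplification A = ΔT/ΔT₀ = 3.13/2.2 = 1.423.
Total gain g = 1 − 1/A = 1 − 1/1.423 = 0.2973.
Known gains sum to 0.37 + 0.14 − 0.159 = 0.351.
g_dust = 0.2973 − 0.351 = -0.05.

-0.05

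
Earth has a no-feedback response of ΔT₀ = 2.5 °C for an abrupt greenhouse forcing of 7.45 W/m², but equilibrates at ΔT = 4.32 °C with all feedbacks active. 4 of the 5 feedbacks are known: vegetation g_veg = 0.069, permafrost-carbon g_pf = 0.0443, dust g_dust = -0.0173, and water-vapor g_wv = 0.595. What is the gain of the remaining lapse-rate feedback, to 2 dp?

Amplification A = ΔT/ΔT₀ = 4.32/2.5 = 1.728.
Total gain g = 1 − 1/A = 1 − 1/1.728 = 0.4213.
Known gains sum to 0.069 + 0.0443 − 0.0173 + 0.595 = 0.691.
g_lr = 0.4213 − 0.691 = -0.27.

-0.27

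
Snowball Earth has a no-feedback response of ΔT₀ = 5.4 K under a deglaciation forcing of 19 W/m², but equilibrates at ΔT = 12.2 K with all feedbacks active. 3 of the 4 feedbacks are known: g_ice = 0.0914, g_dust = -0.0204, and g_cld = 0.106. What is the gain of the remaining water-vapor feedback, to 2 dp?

Amplification A = ΔT/ΔT₀ = 12.2/5.4 = 2.259.
Total gain g = 1 − 1/A = 1 − 1/2.259 = 0.5573.
Known gains sum to 0.0914 − 0.0204 + 0.106 = 0.177.
g_wv = 0.5573 − 0.177 = 0.38.

0.38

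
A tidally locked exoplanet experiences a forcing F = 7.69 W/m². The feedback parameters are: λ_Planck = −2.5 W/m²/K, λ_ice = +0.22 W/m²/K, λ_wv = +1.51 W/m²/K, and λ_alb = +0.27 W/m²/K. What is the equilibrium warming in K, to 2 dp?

Net feedback parameter λ = (−2.5) + (+0.22) + (+1.51) + (+0.27) = -0.5 W/m²/K.
ΔT = −F/λ = −7.69/(-0.5) = 15.38 K.

15.38 K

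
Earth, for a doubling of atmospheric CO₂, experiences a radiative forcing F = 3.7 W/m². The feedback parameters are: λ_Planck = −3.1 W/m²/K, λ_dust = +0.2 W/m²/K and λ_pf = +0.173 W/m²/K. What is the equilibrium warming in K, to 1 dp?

1.4 K

Net feedback parameter λ = (−3.1) + (+0.2) + (+0.173) = -2.727 W/m²/K.
ΔT = −F/λ = −3.7/(-2.727) = 1.4 K.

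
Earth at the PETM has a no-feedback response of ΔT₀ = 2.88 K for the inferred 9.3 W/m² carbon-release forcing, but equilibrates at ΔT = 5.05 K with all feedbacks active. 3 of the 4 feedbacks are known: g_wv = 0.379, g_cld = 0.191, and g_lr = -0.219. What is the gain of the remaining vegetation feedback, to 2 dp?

Amplification A = ΔT/ΔT₀ = 5.05/2.88 = 1.753.
Total gain g = 1 − 1/A = 1 − 1/1.753 = 0.4295.
Known gains sum to 0.379 + 0.191 − 0.219 = 0.351.
g_veg = 0.4295 − 0.351 = 0.08.

0.08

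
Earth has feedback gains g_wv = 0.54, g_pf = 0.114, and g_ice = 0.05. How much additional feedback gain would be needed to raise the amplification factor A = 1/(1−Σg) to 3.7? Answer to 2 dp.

Current total gain = 0.704.
Target gain for A = 3.7: g* = 1 − 1/3.7 = 0.7297.
Additional gain needed = 0.7297 − 0.704 = 0.03.

0.03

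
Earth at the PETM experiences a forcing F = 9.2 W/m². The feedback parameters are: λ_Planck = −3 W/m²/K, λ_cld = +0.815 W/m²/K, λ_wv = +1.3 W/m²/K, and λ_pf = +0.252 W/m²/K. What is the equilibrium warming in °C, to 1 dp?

14.5 °C

Net feedback parameter λ = (−3) + (+0.815) + (+1.3) + (+0.252) = -0.633 W/m²/K.
ΔT = −F/λ = −9.2/(-0.633) = 14.5 °C.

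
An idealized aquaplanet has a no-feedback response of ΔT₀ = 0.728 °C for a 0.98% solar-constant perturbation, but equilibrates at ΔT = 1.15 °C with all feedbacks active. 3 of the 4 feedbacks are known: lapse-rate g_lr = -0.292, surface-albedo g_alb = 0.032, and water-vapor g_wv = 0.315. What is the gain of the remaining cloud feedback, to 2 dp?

Amplification A = ΔT/ΔT₀ = 1.15/0.728 = 1.58.
Total gain g = 1 − 1/A = 1 − 1/1.58 = 0.3671.
Known gains sum to -0.292 + 0.032 + 0.315 = 0.055.
g_cld = 0.3671 − 0.055 = 0.31.

0.31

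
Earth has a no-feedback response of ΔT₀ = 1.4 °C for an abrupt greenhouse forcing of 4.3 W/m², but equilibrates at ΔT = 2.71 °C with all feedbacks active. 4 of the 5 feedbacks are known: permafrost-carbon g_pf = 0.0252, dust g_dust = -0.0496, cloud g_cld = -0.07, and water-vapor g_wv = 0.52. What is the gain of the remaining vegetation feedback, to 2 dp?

Amplification A = ΔT/ΔT₀ = 2.71/1.4 = 1.936.
Total gain g = 1 − 1/A = 1 − 1/1.936 = 0.4835.
Known gains sum to 0.0252 − 0.0496 − 0.07 + 0.52 = 0.4256.
g_veg = 0.4835 − 0.4256 = 0.06.

0.06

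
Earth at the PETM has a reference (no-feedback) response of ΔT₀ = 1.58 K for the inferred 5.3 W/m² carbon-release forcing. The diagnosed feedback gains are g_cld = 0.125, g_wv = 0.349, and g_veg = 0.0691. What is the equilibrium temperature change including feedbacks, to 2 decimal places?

3.46 K

Total gain g = 0.125 + 0.349 + 0.0691 = 0.5431.
Amplification A = 1/(1 − 0.5431) = 2.189.
ΔT = 1.58 × 2.189 = 3.46 K.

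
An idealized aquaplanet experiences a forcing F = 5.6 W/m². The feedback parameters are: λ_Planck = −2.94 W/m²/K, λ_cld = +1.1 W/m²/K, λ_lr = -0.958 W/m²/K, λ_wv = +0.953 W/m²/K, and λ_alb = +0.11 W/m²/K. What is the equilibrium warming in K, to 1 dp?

3.2 K

Net feedback parameter λ = (−2.94) + (+1.1) + (-0.958) + (+0.953) + (+0.11) = -1.735 W/m²/K.
ΔT = −F/λ = −5.6/(-1.735) = 3.2 K.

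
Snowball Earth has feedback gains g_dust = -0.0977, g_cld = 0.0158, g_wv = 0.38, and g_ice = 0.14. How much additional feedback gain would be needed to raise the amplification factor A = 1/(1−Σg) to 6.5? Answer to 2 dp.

Current total gain = 0.4381.
Target gain for A = 6.5: g* = 1 − 1/6.5 = 0.8462.
Additional gain needed = 0.8462 − 0.4381 = 0.41.

0.41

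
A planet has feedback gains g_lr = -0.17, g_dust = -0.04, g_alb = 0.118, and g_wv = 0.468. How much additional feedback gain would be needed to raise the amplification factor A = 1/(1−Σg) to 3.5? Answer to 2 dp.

Current total gain = 0.376.
Target gain for A = 3.5: g* = 1 − 1/3.5 = 0.7143.
Additional gain needed = 0.7143 − 0.376 = 0.34.

0.34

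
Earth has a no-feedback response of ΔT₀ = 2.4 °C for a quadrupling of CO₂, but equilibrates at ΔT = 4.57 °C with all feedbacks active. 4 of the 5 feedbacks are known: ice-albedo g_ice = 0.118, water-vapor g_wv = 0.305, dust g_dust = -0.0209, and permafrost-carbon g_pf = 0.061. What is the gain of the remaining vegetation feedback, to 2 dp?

0.01

Amplification A = ΔT/ΔT₀ = 4.57/2.4 = 1.904.
Total gain g = 1 − 1/A = 1 − 1/1.904 = 0.4748.
Known gains sum to 0.118 + 0.305 − 0.0209 + 0.061 = 0.4631.
g_veg = 0.4748 − 0.4631 = 0.01.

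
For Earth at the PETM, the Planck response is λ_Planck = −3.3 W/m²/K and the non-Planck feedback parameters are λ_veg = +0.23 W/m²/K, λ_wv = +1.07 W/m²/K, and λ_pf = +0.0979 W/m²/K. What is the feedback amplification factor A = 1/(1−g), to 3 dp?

1.735

Convert to gains: g_veg = 0.23/3.3 = 0.0697; g_wv = 1.07/3.3 = 0.3242; g_pf = 0.0979/3.3 = 0.02967.
Total gain g = 0.42357.
A = 1/(1 − 0.42357) = 1.735.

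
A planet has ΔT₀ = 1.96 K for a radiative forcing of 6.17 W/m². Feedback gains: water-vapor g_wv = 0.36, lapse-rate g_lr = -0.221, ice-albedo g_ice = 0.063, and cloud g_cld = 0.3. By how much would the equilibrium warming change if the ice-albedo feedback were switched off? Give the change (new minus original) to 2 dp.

-0.44 K

Original: g = 0.502, ΔT = 1.96/(1−0.502) = 3.9357 K.
Without ice-albedo: g' = 0.439, ΔT' = 1.96/(1−0.439) = 3.4938 K.
Change = 3.4938 − 3.9357 = -0.44 K.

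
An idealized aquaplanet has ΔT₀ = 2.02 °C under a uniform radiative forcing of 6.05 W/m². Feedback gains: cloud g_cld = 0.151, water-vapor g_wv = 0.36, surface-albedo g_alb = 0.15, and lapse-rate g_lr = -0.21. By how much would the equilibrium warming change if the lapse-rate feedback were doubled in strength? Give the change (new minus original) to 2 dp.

-1.02 °C

Original: g = 0.451, ΔT = 2.02/(1−0.451) = 3.6794 °C.
With doubled lapse-rate: g' = 0.241, ΔT' = 2.02/(1−0.241) = 2.6614 °C.
Change = 2.6614 − 3.6794 = -1.02 °C.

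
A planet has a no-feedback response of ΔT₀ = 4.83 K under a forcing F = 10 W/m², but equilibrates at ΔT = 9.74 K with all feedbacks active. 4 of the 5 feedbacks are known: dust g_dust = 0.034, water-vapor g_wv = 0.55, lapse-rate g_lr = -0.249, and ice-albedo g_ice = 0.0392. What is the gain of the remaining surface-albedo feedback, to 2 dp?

0.13

Amplification A = ΔT/ΔT₀ = 9.74/4.83 = 2.017.
Total gain g = 1 − 1/A = 1 − 1/2.017 = 0.5042.
Known gains sum to 0.034 + 0.55 − 0.249 + 0.0392 = 0.3742.
g_alb = 0.5042 − 0.3742 = 0.13.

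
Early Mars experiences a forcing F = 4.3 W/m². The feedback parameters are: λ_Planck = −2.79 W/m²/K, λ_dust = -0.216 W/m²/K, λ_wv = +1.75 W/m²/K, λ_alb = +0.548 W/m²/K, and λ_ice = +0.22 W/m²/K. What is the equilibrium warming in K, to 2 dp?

Net feedback parameter λ = (−2.79) + (-0.216) + (+1.75) + (+0.548) + (+0.22) = -0.488 W/m²/K.
ΔT = −F/λ = −4.3/(-0.488) = 8.81 K.

8.81 K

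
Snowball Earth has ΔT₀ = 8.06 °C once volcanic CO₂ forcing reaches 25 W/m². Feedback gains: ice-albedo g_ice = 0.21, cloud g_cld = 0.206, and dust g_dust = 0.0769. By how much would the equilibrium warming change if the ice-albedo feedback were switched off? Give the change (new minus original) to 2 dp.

Original: g = 0.4929, ΔT = 8.06/(1−0.4929) = 15.8943 °C.
Without ice-albedo: g' = 0.2829, ΔT' = 8.06/(1−0.2829) = 11.2397 °C.
Change = 11.2397 − 15.8943 = -4.65 °C.

-4.65 °C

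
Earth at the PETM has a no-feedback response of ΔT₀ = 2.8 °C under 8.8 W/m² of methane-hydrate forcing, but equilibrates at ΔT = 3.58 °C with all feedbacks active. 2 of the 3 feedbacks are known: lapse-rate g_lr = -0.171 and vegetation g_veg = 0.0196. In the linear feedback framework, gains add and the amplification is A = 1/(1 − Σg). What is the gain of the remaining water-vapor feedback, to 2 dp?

Amplification A = ΔT/ΔT₀ = 3.58/2.8 = 1.279.
Total gain g = 1 − 1/A = 1 − 1/1.279 = 0.2181.
Known gains sum to -0.171 + 0.0196 = -0.1514.
g_wv = 0.2181 + 0.1514 = 0.37.

0.37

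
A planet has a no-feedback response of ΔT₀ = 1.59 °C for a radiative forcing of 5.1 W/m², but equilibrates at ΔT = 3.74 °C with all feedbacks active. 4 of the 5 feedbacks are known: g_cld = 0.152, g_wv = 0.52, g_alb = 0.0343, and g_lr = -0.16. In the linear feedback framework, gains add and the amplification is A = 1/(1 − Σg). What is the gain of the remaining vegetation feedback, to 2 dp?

Amplification A = ΔT/ΔT₀ = 3.74/1.59 = 2.352.
Total gain g = 1 − 1/A = 1 − 1/2.352 = 0.5748.
Known gains sum to 0.152 + 0.52 + 0.0343 − 0.16 = 0.5463.
g_veg = 0.5748 − 0.5463 = 0.03.

0.03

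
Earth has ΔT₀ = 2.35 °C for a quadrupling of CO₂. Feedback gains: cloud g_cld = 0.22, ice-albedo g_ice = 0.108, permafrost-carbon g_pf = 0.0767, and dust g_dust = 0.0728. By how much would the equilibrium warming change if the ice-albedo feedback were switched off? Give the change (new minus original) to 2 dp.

-0.77 °C

Original: g = 0.4775, ΔT = 2.35/(1−0.4775) = 4.4976 °C.
Without ice-albedo: g' = 0.3695, ΔT' = 2.35/(1−0.3695) = 3.7272 °C.
Change = 3.7272 − 4.4976 = -0.77 °C.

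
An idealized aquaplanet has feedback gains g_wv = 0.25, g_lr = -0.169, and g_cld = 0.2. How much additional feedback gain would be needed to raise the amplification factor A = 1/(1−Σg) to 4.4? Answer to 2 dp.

0.49

Current total gain = 0.281.
Target gain for A = 4.4: g* = 1 − 1/4.4 = 0.7727.
Additional gain needed = 0.7727 − 0.281 = 0.49.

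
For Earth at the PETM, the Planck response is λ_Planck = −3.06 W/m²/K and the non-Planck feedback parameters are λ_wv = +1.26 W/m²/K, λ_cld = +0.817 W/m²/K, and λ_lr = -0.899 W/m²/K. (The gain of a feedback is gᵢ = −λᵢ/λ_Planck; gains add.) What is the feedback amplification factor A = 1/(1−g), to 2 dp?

1.63

Convert to gains: g_wv = 1.26/3.06 = 0.4118; g_cld = 0.817/3.06 = 0.267; g_lr = -0.899/3.06 = -0.2938.
Total gain g = 0.385.
A = 1/(1 − 0.385) = 1.63.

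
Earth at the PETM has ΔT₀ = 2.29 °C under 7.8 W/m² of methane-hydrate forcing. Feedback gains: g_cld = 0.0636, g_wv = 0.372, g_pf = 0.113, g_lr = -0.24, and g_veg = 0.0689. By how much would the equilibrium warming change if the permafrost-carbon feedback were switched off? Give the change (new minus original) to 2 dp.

Original: g = 0.3775, ΔT = 2.29/(1−0.3775) = 3.6787 °C.
Without permafrost-carbon: g' = 0.2645, ΔT' = 2.29/(1−0.2645) = 3.1135 °C.
Change = 3.1135 − 3.6787 = -0.57 °C.

-0.57 °C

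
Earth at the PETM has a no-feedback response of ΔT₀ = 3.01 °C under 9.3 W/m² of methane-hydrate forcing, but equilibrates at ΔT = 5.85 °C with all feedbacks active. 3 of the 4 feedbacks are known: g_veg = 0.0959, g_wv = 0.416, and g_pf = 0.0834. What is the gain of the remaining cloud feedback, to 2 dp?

Amplification A = ΔT/ΔT₀ = 5.85/3.01 = 1.944.
Total gain g = 1 − 1/A = 1 − 1/1.944 = 0.4856.
Known gains sum to 0.0959 + 0.416 + 0.0834 = 0.5953.
g_cld = 0.4856 − 0.5953 = -0.11.

-0.11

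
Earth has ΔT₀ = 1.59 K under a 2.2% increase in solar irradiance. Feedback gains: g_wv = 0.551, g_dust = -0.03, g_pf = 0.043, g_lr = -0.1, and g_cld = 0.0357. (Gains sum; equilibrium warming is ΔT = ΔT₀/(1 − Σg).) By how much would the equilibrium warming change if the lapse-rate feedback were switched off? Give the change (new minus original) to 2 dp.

Original: g = 0.4997, ΔT = 1.59/(1−0.4997) = 3.1781 K.
Without lapse-rate: g' = 0.5997, ΔT' = 1.59/(1−0.5997) = 3.9720 K.
Change = 3.9720 − 3.1781 = 0.79 K.

0.79 K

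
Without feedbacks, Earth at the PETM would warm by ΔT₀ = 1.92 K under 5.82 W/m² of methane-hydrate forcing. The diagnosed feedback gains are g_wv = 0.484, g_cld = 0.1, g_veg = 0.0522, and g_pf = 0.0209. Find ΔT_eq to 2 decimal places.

Total gain g = 0.484 + 0.1 + 0.0522 + 0.0209 = 0.6571.
Amplification A = 1/(1 − 0.6571) = 2.916.
ΔT = 1.92 × 2.916 = 5.60 K.

5.60 K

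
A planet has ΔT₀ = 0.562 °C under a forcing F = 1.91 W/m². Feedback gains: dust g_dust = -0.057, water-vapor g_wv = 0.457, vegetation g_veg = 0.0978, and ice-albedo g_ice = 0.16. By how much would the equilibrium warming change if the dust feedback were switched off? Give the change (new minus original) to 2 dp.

Original: g = 0.6578, ΔT = 0.562/(1−0.6578) = 1.6423 °C.
Without dust: g' = 0.7148, ΔT' = 0.562/(1−0.7148) = 1.9705 °C.
Change = 1.9705 − 1.6423 = 0.33 °C.

0.33 °C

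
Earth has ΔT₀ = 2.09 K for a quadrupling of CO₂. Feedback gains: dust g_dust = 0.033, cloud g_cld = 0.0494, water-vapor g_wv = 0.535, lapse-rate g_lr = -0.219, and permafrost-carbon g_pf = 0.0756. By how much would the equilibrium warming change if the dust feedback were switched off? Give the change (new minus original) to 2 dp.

-0.23 K

Original: g = 0.474, ΔT = 2.09/(1−0.474) = 3.9734 K.
Without dust: g' = 0.441, ΔT' = 2.09/(1−0.441) = 3.7388 K.
Change = 3.7388 − 3.9734 = -0.23 K.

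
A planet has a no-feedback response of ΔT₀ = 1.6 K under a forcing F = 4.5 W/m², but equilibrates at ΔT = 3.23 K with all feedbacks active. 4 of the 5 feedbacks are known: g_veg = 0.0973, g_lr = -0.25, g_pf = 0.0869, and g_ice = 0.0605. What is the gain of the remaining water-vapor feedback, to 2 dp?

0.51

Amplification A = ΔT/ΔT₀ = 3.23/1.6 = 2.019.
Total gain g = 1 − 1/A = 1 − 1/2.019 = 0.5047.
Known gains sum to 0.0973 − 0.25 + 0.0869 + 0.0605 = -0.0053.
g_wv = 0.5047 + 0.0053 = 0.51.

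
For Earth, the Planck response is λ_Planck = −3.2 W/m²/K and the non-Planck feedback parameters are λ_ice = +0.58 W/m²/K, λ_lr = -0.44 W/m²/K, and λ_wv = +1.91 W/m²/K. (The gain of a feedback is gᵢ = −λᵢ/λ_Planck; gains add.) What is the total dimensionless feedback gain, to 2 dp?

0.64

Convert to gains: g_ice = 0.58/3.2 = 0.1812; g_lr = -0.44/3.2 = -0.1375; g_wv = 1.91/3.2 = 0.5969.
Total gain g = 0.6406.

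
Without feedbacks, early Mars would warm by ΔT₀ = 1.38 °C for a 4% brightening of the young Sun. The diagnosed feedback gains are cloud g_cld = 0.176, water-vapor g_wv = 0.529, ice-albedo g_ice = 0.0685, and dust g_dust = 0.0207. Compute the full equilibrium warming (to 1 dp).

6.7 °C

Total gain g = 0.176 + 0.529 + 0.0685 + 0.0207 = 0.7942.
Amplification A = 1/(1 − 0.7942) = 4.859.
ΔT = 1.38 × 4.859 = 6.7 °C.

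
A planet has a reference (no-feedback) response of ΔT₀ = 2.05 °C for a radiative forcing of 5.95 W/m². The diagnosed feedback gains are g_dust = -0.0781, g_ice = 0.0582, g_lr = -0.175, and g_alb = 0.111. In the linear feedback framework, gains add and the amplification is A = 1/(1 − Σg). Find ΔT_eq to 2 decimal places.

Total gain g = -0.0781 + 0.0582 − 0.175 + 0.111 = -0.0839.
Amplification A = 1/(1 + 0.0839) = 0.9226.
ΔT = 2.05 × 0.9226 = 1.89 °C.

1.89 °C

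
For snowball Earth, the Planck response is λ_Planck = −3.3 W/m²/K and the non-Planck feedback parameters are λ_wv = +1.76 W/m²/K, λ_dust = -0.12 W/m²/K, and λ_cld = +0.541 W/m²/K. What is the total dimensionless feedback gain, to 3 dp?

0.661

Convert to gains: g_wv = 1.76/3.3 = 0.5333; g_dust = -0.12/3.3 = -0.03636; g_cld = 0.541/3.3 = 0.1639.
Total gain g = 0.66084.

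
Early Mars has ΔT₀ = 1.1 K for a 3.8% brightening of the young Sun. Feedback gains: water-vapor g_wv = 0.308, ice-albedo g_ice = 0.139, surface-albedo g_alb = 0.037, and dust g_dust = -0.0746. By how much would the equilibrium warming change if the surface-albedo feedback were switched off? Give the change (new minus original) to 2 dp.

-0.11 K

Original: g = 0.4094, ΔT = 1.1/(1−0.4094) = 1.8625 K.
Without surface-albedo: g' = 0.3724, ΔT' = 1.1/(1−0.3724) = 1.7527 K.
Change = 1.7527 − 1.8625 = -0.11 K.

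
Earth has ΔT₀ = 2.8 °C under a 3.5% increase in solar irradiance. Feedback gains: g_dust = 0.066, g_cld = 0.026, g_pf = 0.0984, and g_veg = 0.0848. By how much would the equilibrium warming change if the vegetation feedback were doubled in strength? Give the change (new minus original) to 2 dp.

0.51 °C

Original: g = 0.2752, ΔT = 2.8/(1−0.2752) = 3.8631 °C.
With doubled vegetation: g' = 0.36, ΔT' = 2.8/(1−0.36) = 4.3750 °C.
Change = 4.3750 − 3.8631 = 0.51 °C.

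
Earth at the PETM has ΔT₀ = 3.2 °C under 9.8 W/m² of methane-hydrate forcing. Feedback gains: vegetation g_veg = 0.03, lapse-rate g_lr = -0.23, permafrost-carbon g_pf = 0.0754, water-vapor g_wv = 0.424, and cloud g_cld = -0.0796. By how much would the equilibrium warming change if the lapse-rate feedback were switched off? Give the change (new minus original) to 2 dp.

1.71 °C

Original: g = 0.2198, ΔT = 3.2/(1−0.2198) = 4.1015 °C.
Without lapse-rate: g' = 0.4498, ΔT' = 3.2/(1−0.4498) = 5.8161 °C.
Change = 5.8161 − 4.1015 = 1.71 °C.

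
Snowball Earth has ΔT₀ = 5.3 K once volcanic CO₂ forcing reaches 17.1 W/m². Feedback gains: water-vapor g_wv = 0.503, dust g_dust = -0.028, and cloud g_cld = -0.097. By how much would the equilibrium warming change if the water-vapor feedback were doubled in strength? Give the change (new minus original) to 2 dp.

36.02 K

Original: g = 0.378, ΔT = 5.3/(1−0.378) = 8.5209 K.
With doubled water-vapor: g' = 0.881, ΔT' = 5.3/(1−0.881) = 44.5378 K.
Change = 44.5378 − 8.5209 = 36.02 K.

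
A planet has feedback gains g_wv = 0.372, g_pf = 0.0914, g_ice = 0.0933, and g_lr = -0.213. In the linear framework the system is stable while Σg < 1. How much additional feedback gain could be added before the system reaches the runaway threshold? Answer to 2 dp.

0.66

Current total gain = 0.372 + 0.0914 + 0.0933 − 0.213 = 0.3437.
Margin to runaway = 1 − 0.3437 = 0.66.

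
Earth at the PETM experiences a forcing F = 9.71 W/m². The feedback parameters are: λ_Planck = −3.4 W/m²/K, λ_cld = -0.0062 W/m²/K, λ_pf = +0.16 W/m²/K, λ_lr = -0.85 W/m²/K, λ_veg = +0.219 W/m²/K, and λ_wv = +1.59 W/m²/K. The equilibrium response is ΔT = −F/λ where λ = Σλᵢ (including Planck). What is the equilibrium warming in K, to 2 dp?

4.25 K

Net feedback parameter λ = (−3.4) + (-0.0062) + (+0.16) + (-0.85) + (+0.219) + (+1.59) = -2.2872 W/m²/K.
ΔT = −F/λ = −9.71/(-2.2872) = 4.25 K.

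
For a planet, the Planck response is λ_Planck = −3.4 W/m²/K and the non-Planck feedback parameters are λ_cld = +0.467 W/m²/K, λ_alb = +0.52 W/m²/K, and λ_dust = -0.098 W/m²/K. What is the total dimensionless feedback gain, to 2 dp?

Convert to gains: g_cld = 0.467/3.4 = 0.1374; g_alb = 0.52/3.4 = 0.1529; g_dust = -0.098/3.4 = -0.02882.
Total gain g = 0.26148.

0.26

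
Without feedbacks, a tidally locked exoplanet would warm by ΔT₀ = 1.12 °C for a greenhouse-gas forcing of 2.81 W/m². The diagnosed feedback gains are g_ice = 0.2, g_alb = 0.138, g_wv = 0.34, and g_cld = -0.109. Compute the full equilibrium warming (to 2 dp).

Total gain g = 0.2 + 0.138 + 0.34 − 0.109 = 0.569.
Amplification A = 1/(1 − 0.569) = 2.32.
ΔT = 1.12 × 2.32 = 2.60 °C.

2.60 °C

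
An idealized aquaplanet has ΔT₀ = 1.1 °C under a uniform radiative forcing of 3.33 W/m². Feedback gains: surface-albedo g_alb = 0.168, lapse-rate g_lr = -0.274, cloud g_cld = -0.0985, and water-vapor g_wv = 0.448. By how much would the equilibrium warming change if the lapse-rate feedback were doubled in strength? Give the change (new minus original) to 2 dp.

Original: g = 0.2435, ΔT = 1.1/(1−0.2435) = 1.4541 °C.
With doubled lapse-rate: g' = -0.0305, ΔT' = 1.1/(1+0.0305) = 1.0674 °C.
Change = 1.0674 − 1.4541 = -0.39 °C.

-0.39 °C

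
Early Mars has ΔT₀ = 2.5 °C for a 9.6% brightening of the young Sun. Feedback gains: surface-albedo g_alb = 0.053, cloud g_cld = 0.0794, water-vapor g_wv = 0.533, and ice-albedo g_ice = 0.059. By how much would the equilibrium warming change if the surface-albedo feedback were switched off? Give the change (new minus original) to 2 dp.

-1.46 °C

Original: g = 0.7244, ΔT = 2.5/(1−0.7244) = 9.0711 °C.
Without surface-albedo: g' = 0.6714, ΔT' = 2.5/(1−0.6714) = 7.6080 °C.
Change = 7.6080 − 9.0711 = -1.46 °C.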